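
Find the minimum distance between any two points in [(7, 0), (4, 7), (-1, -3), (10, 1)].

Computing all pairwise distances among 4 points:

d((7, 0), (4, 7)) = 7.6158
d((7, 0), (-1, -3)) = 8.544
d((7, 0), (10, 1)) = 3.1623 <-- minimum
d((4, 7), (-1, -3)) = 11.1803
d((4, 7), (10, 1)) = 8.4853
d((-1, -3), (10, 1)) = 11.7047

Closest pair: (7, 0) and (10, 1) with distance 3.1623

The closest pair is (7, 0) and (10, 1) with Euclidean distance 3.1623. For 4 points, brute-force pairwise comparison is shown above. For large n, the divide-and-conquer algorithm (sort by x, recurse on halves, check the dividing strip) achieves O(n log n).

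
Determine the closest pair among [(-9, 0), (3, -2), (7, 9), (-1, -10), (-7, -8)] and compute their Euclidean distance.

Computing all pairwise distances among 5 points:

d((-9, 0), (3, -2)) = 12.1655
d((-9, 0), (7, 9)) = 18.3576
d((-9, 0), (-1, -10)) = 12.8062
d((-9, 0), (-7, -8)) = 8.2462
d((3, -2), (7, 9)) = 11.7047
d((3, -2), (-1, -10)) = 8.9443
d((3, -2), (-7, -8)) = 11.6619
d((7, 9), (-1, -10)) = 20.6155
d((7, 9), (-7, -8)) = 22.0227
d((-1, -10), (-7, -8)) = 6.3246 <-- minimum

Closest pair: (-1, -10) and (-7, -8) with distance 6.3246

The closest pair is (-1, -10) and (-7, -8) with Euclidean distance 6.3246. For 5 points, brute-force pairwise comparison is shown above. For large n, the divide-and-conquer algorithm (sort by x, recurse on halves, check the dividing strip) achieves O(n log n).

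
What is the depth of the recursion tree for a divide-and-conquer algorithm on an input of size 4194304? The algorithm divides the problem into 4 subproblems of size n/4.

For divide and conquer with division factor 4:

Problem sizes at each level:
Level 0: 4194304
Level 1: 1048576
Level 2: 262144
Level 3: 65536
Level 4: 16384
Level 5: 4096
Level 6: 1024
Level 7: 256
Level 8: 64
Level 9: 16
Level 10: 4
Level 11: 1

The root is level 0 and the size-1 base case is level 11 (the tree spans levels 0 through 11, i.e. 12 levels counting the root), so the depth is the number of divisions: log_4(4194304) = 11

The recursion tree depth is log_4(4194304) = 11. At each level, the problem size is divided by 4, so it takes 11 divisions to reduce to a base case of size 1. The algorithm makes 4 recursive calls at each level.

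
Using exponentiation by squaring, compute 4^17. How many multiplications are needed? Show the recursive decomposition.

Computing 4^17 by squaring (build up from 4^1; each line after the first costs one multiplication):

4^1 = 4
4^2 = (4^1)^2 = 4^2 = 16
4^4 = (4^2)^2 = 16^2 = 256
4^8 = (4^4)^2 = 256^2 = 65536
4^16 = (4^8)^2 = 65536^2 = 4294967296
4^17 = 4 * 4^16 = 4 * 4294967296 = 17179869184

Result: 17179869184
Multiplications needed: 5 (5 lines after 4^1)

4^17 = 17179869184. Using exponentiation by squaring, this requires 5 multiplications. The key idea: if the exponent is even, square the half-power; if odd, multiply by the base once.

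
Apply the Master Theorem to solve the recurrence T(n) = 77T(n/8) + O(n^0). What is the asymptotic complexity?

Master Theorem for T(n) = 77T(n/8) + O(n^0):

a = 77, b = 8, c = 0
log_b(a) = log_8(77) = 2.0889

Case 1: c = 0 < log_8(77) = 2.0889
T(n) = O(n^(log_8 77))

For T(n) = 77T(n/8) + O(n^0): log_8(77) = 2.0889. This is Case 1 of the Master Theorem (c < log_b(a), work dominated by leaves), giving O(n^(log_8 77)).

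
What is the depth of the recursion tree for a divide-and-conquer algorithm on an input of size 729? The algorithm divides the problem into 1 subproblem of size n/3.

For divide and conquer with division factor 3:

Problem sizes at each level:
Level 0: 729
Level 1: 243
Level 2: 81
Level 3: 27
Level 4: 9
Level 5: 3
Level 6: 1

The root is level 0 and the size-1 base case is level 6 (the tree spans levels 0 through 6, i.e. 7 levels counting the root), so the depth is the number of divisions: log_3(729) = 6

The recursion tree depth is log_3(729) = 6. At each level, the problem size is divided by 3, so it takes 6 divisions to reduce to a base case of size 1. The algorithm makes 1 recursive call at each level.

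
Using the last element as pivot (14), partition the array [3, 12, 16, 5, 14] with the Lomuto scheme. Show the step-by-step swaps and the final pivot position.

Lomuto partition with pivot = 14:

Initial array: [3, 12, 16, 5, 14]

arr[0]=3 <= 14: swap with position 0, array becomes [3, 12, 16, 5, 14]
arr[1]=12 <= 14: swap with position 1, array becomes [3, 12, 16, 5, 14]
arr[2]=16 > 14: no swap
arr[3]=5 <= 14: swap with position 2, array becomes [3, 12, 5, 16, 14]

Place pivot at position 3: [3, 12, 5, 14, 16]
Pivot position: 3

After partitioning with pivot 14, the array becomes [3, 12, 5, 14, 16]. The pivot is placed at index 3. All elements to the left of the pivot are <= 14, and all elements to the right are > 14.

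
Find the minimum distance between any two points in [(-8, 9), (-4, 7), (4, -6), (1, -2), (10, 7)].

Computing all pairwise distances among 5 points:

d((-8, 9), (-4, 7)) = 4.4721 <-- minimum
d((-8, 9), (4, -6)) = 19.2094
d((-8, 9), (1, -2)) = 14.2127
d((-8, 9), (10, 7)) = 18.1108
d((-4, 7), (4, -6)) = 15.2643
d((-4, 7), (1, -2)) = 10.2956
d((-4, 7), (10, 7)) = 14.0
d((4, -6), (1, -2)) = 5.0
d((4, -6), (10, 7)) = 14.3178
d((1, -2), (10, 7)) = 12.7279

Closest pair: (-8, 9) and (-4, 7) with distance 4.4721

The closest pair is (-8, 9) and (-4, 7) with Euclidean distance 4.4721. For 5 points, brute-force pairwise comparison is shown above. For large n, the divide-and-conquer algorithm (sort by x, recurse on halves, check the dividing strip) achieves O(n log n).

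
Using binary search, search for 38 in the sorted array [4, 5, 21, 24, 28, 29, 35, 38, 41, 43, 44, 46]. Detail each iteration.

Binary search for 38 in [4, 5, 21, 24, 28, 29, 35, 38, 41, 43, 44, 46]:

lo=0, hi=11, mid=5, arr[mid]=29 -> 29 < 38, search right half
lo=6, hi=11, mid=8, arr[mid]=41 -> 41 > 38, search left half
lo=6, hi=7, mid=6, arr[mid]=35 -> 35 < 38, search right half
lo=7, hi=7, mid=7, arr[mid]=38 -> Found target at index 7!

Binary search finds 38 at index 7 after 4 comparisons. The search repeatedly halves the search space by comparing with the middle element.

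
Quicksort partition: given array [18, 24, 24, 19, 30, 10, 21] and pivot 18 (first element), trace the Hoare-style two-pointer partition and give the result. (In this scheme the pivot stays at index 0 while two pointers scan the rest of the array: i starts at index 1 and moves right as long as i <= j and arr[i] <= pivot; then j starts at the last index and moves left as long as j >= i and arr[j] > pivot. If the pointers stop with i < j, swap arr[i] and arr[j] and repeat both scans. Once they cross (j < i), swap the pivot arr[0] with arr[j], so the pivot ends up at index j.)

Hoare-style two-pointer partition with pivot = 18:

Initial array: [18, 24, 24, 19, 30, 10, 21]

Pointers start at i = 1, j = 6.
i stops at index 1 (arr[1]=24 > 18), j stops at index 5 (arr[5]=10 <= 18): swap arr[1] and arr[5], array becomes [18, 10, 24, 19, 30, 24, 21]
i ends at 2, j ends at 1: the pointers have crossed (j < i), so scanning stops.

Swap pivot arr[0] with arr[1] to place pivot at position 1: [10, 18, 24, 19, 30, 24, 21]
Pivot position: 1

After partitioning with pivot 18, the array becomes [10, 18, 24, 19, 30, 24, 21]. The pivot is placed at index 1. All elements to the left of the pivot are <= 18, and all elements to the right are > 18.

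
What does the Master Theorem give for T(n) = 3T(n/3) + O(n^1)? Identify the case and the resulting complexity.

Master Theorem for T(n) = 3T(n/3) + O(n^1):

a = 3, b = 3, c = 1
log_b(a) = log_3(3) = 1.0000

Case 2: c = 1 = log_3(3) = 1.0000
T(n) = O(n^1 log n) = O(n log n)

For T(n) = 3T(n/3) + O(n^1): log_3(3) = 1.0000. This is Case 2 of the Master Theorem (c = log_b(a), equal work at all levels), giving O(n log n).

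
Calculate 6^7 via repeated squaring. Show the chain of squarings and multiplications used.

Computing 6^7 by squaring (build up from 6^1; each line after the first costs one multiplication):

6^1 = 6
6^2 = (6^1)^2 = 6^2 = 36
6^3 = 6 * 6^2 = 6 * 36 = 216
6^6 = (6^3)^2 = 216^2 = 46656
6^7 = 6 * 6^6 = 6 * 46656 = 279936

Result: 279936
Multiplications needed: 4 (4 lines after 6^1)

6^7 = 279936. Using exponentiation by squaring, this requires 4 multiplications. The key idea: if the exponent is even, square the half-power; if odd, multiply by the base once.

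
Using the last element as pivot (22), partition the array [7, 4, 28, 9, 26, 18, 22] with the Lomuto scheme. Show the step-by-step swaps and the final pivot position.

Lomuto partition with pivot = 22:

Initial array: [7, 4, 28, 9, 26, 18, 22]

arr[0]=7 <= 22: swap with position 0, array becomes [7, 4, 28, 9, 26, 18, 22]
arr[1]=4 <= 22: swap with position 1, array becomes [7, 4, 28, 9, 26, 18, 22]
arr[2]=28 > 22: no swap
arr[3]=9 <= 22: swap with position 2, array becomes [7, 4, 9, 28, 26, 18, 22]
arr[4]=26 > 22: no swap
arr[5]=18 <= 22: swap with position 3, array becomes [7, 4, 9, 18, 26, 28, 22]

Place pivot at position 4: [7, 4, 9, 18, 22, 28, 26]
Pivot position: 4

After partitioning with pivot 22, the array becomes [7, 4, 9, 18, 22, 28, 26]. The pivot is placed at index 4. All elements to the left of the pivot are <= 22, and all elements to the right are > 22.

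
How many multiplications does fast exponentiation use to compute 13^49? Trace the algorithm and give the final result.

Computing 13^49 by squaring (build up from 13^1; each line after the first costs one multiplication):

13^1 = 13
13^2 = (13^1)^2 = 13^2 = 169
13^3 = 13 * 13^2 = 13 * 169 = 2197
13^6 = (13^3)^2 = 2197^2 = 4826809
13^12 = (13^6)^2 = 4826809^2 = 23298085122481
13^24 = (13^12)^2 = 23298085122481^2 = 542800770374370512771595361
13^48 = (13^24)^2 = 542800770374370512771595361^2 = 294632676319010105335586872991323185304149065116720321
13^49 = 13 * 13^48 = 13 * 294632676319010105335586872991323185304149065116720321 = 3830224792147131369362629348887201408953937846517364173

Result: 3830224792147131369362629348887201408953937846517364173
Multiplications needed: 7 (7 lines after 13^1)

13^49 = 3830224792147131369362629348887201408953937846517364173. Using exponentiation by squaring, this requires 7 multiplications. The key idea: if the exponent is even, square the half-power; if odd, multiply by the base once.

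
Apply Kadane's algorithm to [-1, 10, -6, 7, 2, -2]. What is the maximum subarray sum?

Using Kadane's algorithm on [-1, 10, -6, 7, 2, -2]:

Scanning through the array:
Position 1 (value 10): max_ending_here = 10, max_so_far = 10
Position 2 (value -6): max_ending_here = 4, max_so_far = 10
Position 3 (value 7): max_ending_here = 11, max_so_far = 11
Position 4 (value 2): max_ending_here = 13, max_so_far = 13
Position 5 (value -2): max_ending_here = 11, max_so_far = 13

Maximum subarray: [10, -6, 7, 2]
Maximum sum: 13

The maximum subarray is [10, -6, 7, 2] with sum 13. This subarray runs from index 1 to index 4.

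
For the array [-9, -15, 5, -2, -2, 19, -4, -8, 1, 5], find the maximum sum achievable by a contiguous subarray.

Using Kadane's algorithm on [-9, -15, 5, -2, -2, 19, -4, -8, 1, 5]:

Scanning through the array:
Position 1 (value -15): max_ending_here = -15, max_so_far = -9
Position 2 (value 5): max_ending_here = 5, max_so_far = 5
Position 3 (value -2): max_ending_here = 3, max_so_far = 5
Position 4 (value -2): max_ending_here = 1, max_so_far = 5
Position 5 (value 19): max_ending_here = 20, max_so_far = 20
Position 6 (value -4): max_ending_here = 16, max_so_far = 20
Position 7 (value -8): max_ending_here = 8, max_so_far = 20
Position 8 (value 1): max_ending_here = 9, max_so_far = 20
Position 9 (value 5): max_ending_here = 14, max_so_far = 20

Maximum subarray: [5, -2, -2, 19]
Maximum sum: 20

The maximum subarray is [5, -2, -2, 19] with sum 20. This subarray runs from index 2 to index 5.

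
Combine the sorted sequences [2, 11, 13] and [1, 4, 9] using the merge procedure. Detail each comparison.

Merging process:

Compare 2 vs 1: take 1 from right. Merged: [1]
Compare 2 vs 4: take 2 from left. Merged: [1, 2]
Compare 11 vs 4: take 4 from right. Merged: [1, 2, 4]
Compare 11 vs 9: take 9 from right. Merged: [1, 2, 4, 9]
Append remaining from left: [11, 13]. Merged: [1, 2, 4, 9, 11, 13]

Final merged array: [1, 2, 4, 9, 11, 13]
Total comparisons: 4

The merged array is [1, 2, 4, 9, 11, 13], requiring 4 comparisons. The merge step runs in O(n) time where n is the total number of elements.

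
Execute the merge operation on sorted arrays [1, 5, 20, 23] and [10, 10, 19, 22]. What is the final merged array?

Merging process:

Compare 1 vs 10: take 1 from left. Merged: [1]
Compare 5 vs 10: take 5 from left. Merged: [1, 5]
Compare 20 vs 10: take 10 from right. Merged: [1, 5, 10]
Compare 20 vs 10: take 10 from right. Merged: [1, 5, 10, 10]
Compare 20 vs 19: take 19 from right. Merged: [1, 5, 10, 10, 19]
Compare 20 vs 22: take 20 from left. Merged: [1, 5, 10, 10, 19, 20]
Compare 23 vs 22: take 22 from right. Merged: [1, 5, 10, 10, 19, 20, 22]
Append remaining from left: [23]. Merged: [1, 5, 10, 10, 19, 20, 22, 23]

Final merged array: [1, 5, 10, 10, 19, 20, 22, 23]
Total comparisons: 7

The merged array is [1, 5, 10, 10, 19, 20, 22, 23], requiring 7 comparisons. The merge step runs in O(n) time where n is the total number of elements.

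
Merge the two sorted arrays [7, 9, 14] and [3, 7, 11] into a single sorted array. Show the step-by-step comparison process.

Merging process:

Compare 7 vs 3: take 3 from right. Merged: [3]
Compare 7 vs 7: take 7 from left. Merged: [3, 7]
Compare 9 vs 7: take 7 from right. Merged: [3, 7, 7]
Compare 9 vs 11: take 9 from left. Merged: [3, 7, 7, 9]
Compare 14 vs 11: take 11 from right. Merged: [3, 7, 7, 9, 11]
Append remaining from left: [14]. Merged: [3, 7, 7, 9, 11, 14]

Final merged array: [3, 7, 7, 9, 11, 14]
Total comparisons: 5

The merged array is [3, 7, 7, 9, 11, 14], requiring 5 comparisons. The merge step runs in O(n) time where n is the total number of elements.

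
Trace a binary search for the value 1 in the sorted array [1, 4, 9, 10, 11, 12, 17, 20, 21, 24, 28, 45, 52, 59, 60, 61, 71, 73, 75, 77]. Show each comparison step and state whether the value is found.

Binary search for 1 in [1, 4, 9, 10, 11, 12, 17, 20, 21, 24, 28, 45, 52, 59, 60, 61, 71, 73, 75, 77]:

lo=0, hi=19, mid=9, arr[mid]=24 -> 24 > 1, search left half
lo=0, hi=8, mid=4, arr[mid]=11 -> 11 > 1, search left half
lo=0, hi=3, mid=1, arr[mid]=4 -> 4 > 1, search left half
lo=0, hi=0, mid=0, arr[mid]=1 -> Found target at index 0!

Binary search finds 1 at index 0 after 4 comparisons. The search repeatedly halves the search space by comparing with the middle element.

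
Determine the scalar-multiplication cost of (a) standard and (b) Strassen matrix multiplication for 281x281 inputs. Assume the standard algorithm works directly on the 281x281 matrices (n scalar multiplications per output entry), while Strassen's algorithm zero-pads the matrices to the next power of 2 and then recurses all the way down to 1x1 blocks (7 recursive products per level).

Matrix multiplication for 281x281 matrices:

Strassen's algorithm requires power-of-2 dimensions. Pad 281x281 to 512x512 (next power of 2).

Standard algorithm: 281^3 = 22188041 multiplications
Strassen's algorithm: 7^(log2(512)) = 7^9 = 40353607 multiplications
Difference: 22188041 - 40353607 = -18165566 (Strassen uses MORE here due to padding overhead — for small or just-over-power-of-2 n, padding can outweigh the per-level savings)

Standard: 22188041 multiplications (281^3). Strassen: 40353607 multiplications (7^9, after padding to 512x512). Strassen reduces 8 recursive multiplications to 7 at each level.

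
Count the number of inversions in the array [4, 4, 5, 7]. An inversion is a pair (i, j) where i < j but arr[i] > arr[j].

Finding inversions in [4, 4, 5, 7]:


Total inversions: 0

The array has 0 inversions. It is already sorted.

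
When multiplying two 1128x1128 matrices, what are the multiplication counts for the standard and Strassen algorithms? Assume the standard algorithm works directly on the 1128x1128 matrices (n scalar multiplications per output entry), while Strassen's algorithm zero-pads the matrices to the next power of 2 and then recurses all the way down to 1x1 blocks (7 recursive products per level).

Matrix multiplication for 1128x1128 matrices:

Strassen's algorithm requires power-of-2 dimensions. Pad 1128x1128 to 2048x2048 (next power of 2).

Standard algorithm: 1128^3 = 1435249152 multiplications
Strassen's algorithm: 7^(log2(2048)) = 7^11 = 1977326743 multiplications
Difference: 1435249152 - 1977326743 = -542077591 (Strassen uses MORE here due to padding overhead — for small or just-over-power-of-2 n, padding can outweigh the per-level savings)

Standard: 1435249152 multiplications (1128^3). Strassen: 1977326743 multiplications (7^11, after padding to 2048x2048). Strassen reduces 8 recursive multiplications to 7 at each level.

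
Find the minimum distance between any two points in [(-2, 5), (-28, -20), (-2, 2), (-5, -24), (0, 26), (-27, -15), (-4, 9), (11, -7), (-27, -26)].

Computing all pairwise distances among 9 points:

d((-2, 5), (-28, -20)) = 36.0694
d((-2, 5), (-2, 2)) = 3.0 <-- minimum
d((-2, 5), (-5, -24)) = 29.1548
d((-2, 5), (0, 26)) = 21.095
d((-2, 5), (-27, -15)) = 32.0156
d((-2, 5), (-4, 9)) = 4.4721
d((-2, 5), (11, -7)) = 17.6918
d((-2, 5), (-27, -26)) = 39.8246
d((-28, -20), (-2, 2)) = 34.0588
d((-28, -20), (-5, -24)) = 23.3452
d((-28, -20), (0, 26)) = 53.8516
d((-28, -20), (-27, -15)) = 5.099
d((-28, -20), (-4, 9)) = 37.6431
d((-28, -20), (11, -7)) = 41.1096
d((-28, -20), (-27, -26)) = 6.0828
d((-2, 2), (-5, -24)) = 26.1725
d((-2, 2), (0, 26)) = 24.0832
d((-2, 2), (-27, -15)) = 30.2324
d((-2, 2), (-4, 9)) = 7.2801
d((-2, 2), (11, -7)) = 15.8114
d((-2, 2), (-27, -26)) = 37.5366
d((-5, -24), (0, 26)) = 50.2494
d((-5, -24), (-27, -15)) = 23.7697
d((-5, -24), (-4, 9)) = 33.0151
d((-5, -24), (11, -7)) = 23.3452
d((-5, -24), (-27, -26)) = 22.0907
d((0, 26), (-27, -15)) = 49.0918
d((0, 26), (-4, 9)) = 17.4642
d((0, 26), (11, -7)) = 34.7851
d((0, 26), (-27, -26)) = 58.5918
d((-27, -15), (-4, 9)) = 33.2415
d((-27, -15), (11, -7)) = 38.833
d((-27, -15), (-27, -26)) = 11.0
d((-4, 9), (11, -7)) = 21.9317
d((-4, 9), (-27, -26)) = 41.8808
d((11, -7), (-27, -26)) = 42.4853

Closest pair: (-2, 5) and (-2, 2) with distance 3.0

The closest pair is (-2, 5) and (-2, 2) with Euclidean distance 3.0. For 9 points, brute-force pairwise comparison is shown above. For large n, the divide-and-conquer algorithm (sort by x, recurse on halves, check the dividing strip) achieves O(n log n).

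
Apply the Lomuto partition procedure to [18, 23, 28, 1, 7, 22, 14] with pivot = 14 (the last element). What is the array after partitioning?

Lomuto partition with pivot = 14:

Initial array: [18, 23, 28, 1, 7, 22, 14]

arr[0]=18 > 14: no swap
arr[1]=23 > 14: no swap
arr[2]=28 > 14: no swap
arr[3]=1 <= 14: swap with position 0, array becomes [1, 23, 28, 18, 7, 22, 14]
arr[4]=7 <= 14: swap with position 1, array becomes [1, 7, 28, 18, 23, 22, 14]
arr[5]=22 > 14: no swap

Place pivot at position 2: [1, 7, 14, 18, 23, 22, 28]
Pivot position: 2

After partitioning with pivot 14, the array becomes [1, 7, 14, 18, 23, 22, 28]. The pivot is placed at index 2. All elements to the left of the pivot are <= 14, and all elements to the right are > 14.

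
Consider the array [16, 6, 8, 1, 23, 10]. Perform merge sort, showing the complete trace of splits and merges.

Merge sort trace:

Split: [16, 6, 8, 1, 23, 10] -> [16, 6, 8] and [1, 23, 10]
  Split: [16, 6, 8] -> [16] and [6, 8]
    Split: [6, 8] -> [6] and [8]
    Merge: [6] + [8] -> [6, 8]
  Merge: [16] + [6, 8] -> [6, 8, 16]
  Split: [1, 23, 10] -> [1] and [23, 10]
    Split: [23, 10] -> [23] and [10]
    Merge: [23] + [10] -> [10, 23]
  Merge: [1] + [10, 23] -> [1, 10, 23]
Merge: [6, 8, 16] + [1, 10, 23] -> [1, 6, 8, 10, 16, 23]

Final sorted array: [1, 6, 8, 10, 16, 23]

The merge sort proceeds by recursively splitting the array and merging sorted halves.
After all merges, the sorted array is [1, 6, 8, 10, 16, 23].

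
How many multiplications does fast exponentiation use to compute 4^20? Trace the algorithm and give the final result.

Computing 4^20 by squaring (build up from 4^1; each line after the first costs one multiplication):

4^1 = 4
4^2 = (4^1)^2 = 4^2 = 16
4^4 = (4^2)^2 = 16^2 = 256
4^5 = 4 * 4^4 = 4 * 256 = 1024
4^10 = (4^5)^2 = 1024^2 = 1048576
4^20 = (4^10)^2 = 1048576^2 = 1099511627776

Result: 1099511627776
Multiplications needed: 5 (5 lines after 4^1)

4^20 = 1099511627776. Using exponentiation by squaring, this requires 5 multiplications. The key idea: if the exponent is even, square the half-power; if odd, multiply by the base once.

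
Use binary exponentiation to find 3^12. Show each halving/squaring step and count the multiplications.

Computing 3^12 by squaring (build up from 3^1; each line after the first costs one multiplication):

3^1 = 3
3^2 = (3^1)^2 = 3^2 = 9
3^3 = 3 * 3^2 = 3 * 9 = 27
3^6 = (3^3)^2 = 27^2 = 729
3^12 = (3^6)^2 = 729^2 = 531441

Result: 531441
Multiplications needed: 4 (4 lines after 3^1)

3^12 = 531441. Using exponentiation by squaring, this requires 4 multiplications. The key idea: if the exponent is even, square the half-power; if odd, multiply by the base once.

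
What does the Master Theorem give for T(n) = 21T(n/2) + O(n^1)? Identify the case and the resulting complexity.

Master Theorem for T(n) = 21T(n/2) + O(n^1):

a = 21, b = 2, c = 1
log_b(a) = log_2(21) = 4.3923

Case 1: c = 1 < log_2(21) = 4.3923
T(n) = O(n^(log_2 21))

For T(n) = 21T(n/2) + O(n^1): log_2(21) = 4.3923. This is Case 1 of the Master Theorem (c < log_b(a), work dominated by leaves), giving O(n^(log_2 21)).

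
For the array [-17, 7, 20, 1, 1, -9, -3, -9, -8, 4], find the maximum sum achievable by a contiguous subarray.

Using Kadane's algorithm on [-17, 7, 20, 1, 1, -9, -3, -9, -8, 4]:

Scanning through the array:
Position 1 (value 7): max_ending_here = 7, max_so_far = 7
Position 2 (value 20): max_ending_here = 27, max_so_far = 27
Position 3 (value 1): max_ending_here = 28, max_so_far = 28
Position 4 (value 1): max_ending_here = 29, max_so_far = 29
Position 5 (value -9): max_ending_here = 20, max_so_far = 29
Position 6 (value -3): max_ending_here = 17, max_so_far = 29
Position 7 (value -9): max_ending_here = 8, max_so_far = 29
Position 8 (value -8): max_ending_here = 0, max_so_far = 29
Position 9 (value 4): max_ending_here = 4, max_so_far = 29

Maximum subarray: [7, 20, 1, 1]
Maximum sum: 29

The maximum subarray is [7, 20, 1, 1] with sum 29. This subarray runs from index 1 to index 4.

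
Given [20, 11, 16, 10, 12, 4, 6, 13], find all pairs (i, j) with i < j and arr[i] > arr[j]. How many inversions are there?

Finding inversions in [20, 11, 16, 10, 12, 4, 6, 13]:

(0, 1): arr[0]=20 > arr[1]=11
(0, 2): arr[0]=20 > arr[2]=16
(0, 3): arr[0]=20 > arr[3]=10
(0, 4): arr[0]=20 > arr[4]=12
(0, 5): arr[0]=20 > arr[5]=4
(0, 6): arr[0]=20 > arr[6]=6
(0, 7): arr[0]=20 > arr[7]=13
(1, 3): arr[1]=11 > arr[3]=10
(1, 5): arr[1]=11 > arr[5]=4
(1, 6): arr[1]=11 > arr[6]=6
(2, 3): arr[2]=16 > arr[3]=10
(2, 4): arr[2]=16 > arr[4]=12
(2, 5): arr[2]=16 > arr[5]=4
(2, 6): arr[2]=16 > arr[6]=6
(2, 7): arr[2]=16 > arr[7]=13
(3, 5): arr[3]=10 > arr[5]=4
(3, 6): arr[3]=10 > arr[6]=6
(4, 5): arr[4]=12 > arr[5]=4
(4, 6): arr[4]=12 > arr[6]=6

Total inversions: 19

The array has 19 inversion(s): (0,1), (0,2), (0,3), (0,4), (0,5), (0,6), (0,7), (1,3), (1,5), (1,6), (2,3), (2,4), (2,5), (2,6), (2,7), (3,5), (3,6), (4,5), (4,6). Each pair (i,j) satisfies i < j and arr[i] > arr[j].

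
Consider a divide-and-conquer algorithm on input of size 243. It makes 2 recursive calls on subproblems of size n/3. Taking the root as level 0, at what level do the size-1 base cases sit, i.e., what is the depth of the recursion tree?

For divide and conquer with division factor 3:

Problem sizes at each level:
Level 0: 243
Level 1: 81
Level 2: 27
Level 3: 9
Level 4: 3
Level 5: 1

The root is level 0 and the size-1 base case is level 5 (the tree spans levels 0 through 5, i.e. 6 levels counting the root), so the depth is the number of divisions: log_3(243) = 5

The recursion tree depth is log_3(243) = 5. At each level, the problem size is divided by 3, so it takes 5 divisions to reduce to a base case of size 1. The algorithm makes 2 recursive calls at each level.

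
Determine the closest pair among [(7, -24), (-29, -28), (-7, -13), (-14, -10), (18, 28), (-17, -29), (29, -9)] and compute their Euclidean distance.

Computing all pairwise distances among 7 points:

d((7, -24), (-29, -28)) = 36.2215
d((7, -24), (-7, -13)) = 17.8045
d((7, -24), (-14, -10)) = 25.2389
d((7, -24), (18, 28)) = 53.1507
d((7, -24), (-17, -29)) = 24.5153
d((7, -24), (29, -9)) = 26.6271
d((-29, -28), (-7, -13)) = 26.6271
d((-29, -28), (-14, -10)) = 23.4307
d((-29, -28), (18, 28)) = 73.1095
d((-29, -28), (-17, -29)) = 12.0416
d((-29, -28), (29, -9)) = 61.0328
d((-7, -13), (-14, -10)) = 7.6158 <-- minimum
d((-7, -13), (18, 28)) = 48.0208
d((-7, -13), (-17, -29)) = 18.868
d((-7, -13), (29, -9)) = 36.2215
d((-14, -10), (18, 28)) = 49.679
d((-14, -10), (-17, -29)) = 19.2354
d((-14, -10), (29, -9)) = 43.0116
d((18, 28), (-17, -29)) = 66.888
d((18, 28), (29, -9)) = 38.6005
d((-17, -29), (29, -9)) = 50.1597

Closest pair: (-7, -13) and (-14, -10) with distance 7.6158

The closest pair is (-7, -13) and (-14, -10) with Euclidean distance 7.6158. For 7 points, brute-force pairwise comparison is shown above. For large n, the divide-and-conquer algorithm (sort by x, recurse on halves, check the dividing strip) achieves O(n log n).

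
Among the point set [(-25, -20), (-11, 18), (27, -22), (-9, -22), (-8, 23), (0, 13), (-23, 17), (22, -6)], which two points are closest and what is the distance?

Computing all pairwise distances among 8 points:

d((-25, -20), (-11, 18)) = 40.4969
d((-25, -20), (27, -22)) = 52.0384
d((-25, -20), (-9, -22)) = 16.1245
d((-25, -20), (-8, 23)) = 46.2385
d((-25, -20), (0, 13)) = 41.4005
d((-25, -20), (-23, 17)) = 37.054
d((-25, -20), (22, -6)) = 49.0408
d((-11, 18), (27, -22)) = 55.1725
d((-11, 18), (-9, -22)) = 40.05
d((-11, 18), (-8, 23)) = 5.831 <-- minimum
d((-11, 18), (0, 13)) = 12.083
d((-11, 18), (-23, 17)) = 12.0416
d((-11, 18), (22, -6)) = 40.8044
d((27, -22), (-9, -22)) = 36.0
d((27, -22), (-8, 23)) = 57.0088
d((27, -22), (0, 13)) = 44.2041
d((27, -22), (-23, 17)) = 63.4114
d((27, -22), (22, -6)) = 16.7631
d((-9, -22), (-8, 23)) = 45.0111
d((-9, -22), (0, 13)) = 36.1386
d((-9, -22), (-23, 17)) = 41.4367
d((-9, -22), (22, -6)) = 34.8855
d((-8, 23), (0, 13)) = 12.8062
d((-8, 23), (-23, 17)) = 16.1555
d((-8, 23), (22, -6)) = 41.7253
d((0, 13), (-23, 17)) = 23.3452
d((0, 13), (22, -6)) = 29.0689
d((-23, 17), (22, -6)) = 50.5371

Closest pair: (-11, 18) and (-8, 23) with distance 5.831

The closest pair is (-11, 18) and (-8, 23) with Euclidean distance 5.831. For 8 points, brute-force pairwise comparison is shown above. For large n, the divide-and-conquer algorithm (sort by x, recurse on halves, check the dividing strip) achieves O(n log n).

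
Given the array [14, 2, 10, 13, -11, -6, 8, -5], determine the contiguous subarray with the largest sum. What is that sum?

Using Kadane's algorithm on [14, 2, 10, 13, -11, -6, 8, -5]:

Scanning through the array:
Position 1 (value 2): max_ending_here = 16, max_so_far = 16
Position 2 (value 10): max_ending_here = 26, max_so_far = 26
Position 3 (value 13): max_ending_here = 39, max_so_far = 39
Position 4 (value -11): max_ending_here = 28, max_so_far = 39
Position 5 (value -6): max_ending_here = 22, max_so_far = 39
Position 6 (value 8): max_ending_here = 30, max_so_far = 39
Position 7 (value -5): max_ending_here = 25, max_so_far = 39

Maximum subarray: [14, 2, 10, 13]
Maximum sum: 39

The maximum subarray is [14, 2, 10, 13] with sum 39. This subarray runs from index 0 to index 3.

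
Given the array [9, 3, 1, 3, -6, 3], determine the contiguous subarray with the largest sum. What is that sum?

Using Kadane's algorithm on [9, 3, 1, 3, -6, 3]:

Scanning through the array:
Position 1 (value 3): max_ending_here = 12, max_so_far = 12
Position 2 (value 1): max_ending_here = 13, max_so_far = 13
Position 3 (value 3): max_ending_here = 16, max_so_far = 16
Position 4 (value -6): max_ending_here = 10, max_so_far = 16
Position 5 (value 3): max_ending_here = 13, max_so_far = 16

Maximum subarray: [9, 3, 1, 3]
Maximum sum: 16

The maximum subarray is [9, 3, 1, 3] with sum 16. This subarray runs from index 0 to index 3.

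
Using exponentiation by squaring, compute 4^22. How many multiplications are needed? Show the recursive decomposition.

Computing 4^22 by squaring (build up from 4^1; each line after the first costs one multiplication):

4^1 = 4
4^2 = (4^1)^2 = 4^2 = 16
4^4 = (4^2)^2 = 16^2 = 256
4^5 = 4 * 4^4 = 4 * 256 = 1024
4^10 = (4^5)^2 = 1024^2 = 1048576
4^11 = 4 * 4^10 = 4 * 1048576 = 4194304
4^22 = (4^11)^2 = 4194304^2 = 17592186044416

Result: 17592186044416
Multiplications needed: 6 (6 lines after 4^1)

4^22 = 17592186044416. Using exponentiation by squaring, this requires 6 multiplications. The key idea: if the exponent is even, square the half-power; if odd, multiply by the base once.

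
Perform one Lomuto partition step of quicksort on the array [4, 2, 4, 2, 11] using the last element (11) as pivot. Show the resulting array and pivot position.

Lomuto partition with pivot = 11:

Initial array: [4, 2, 4, 2, 11]

arr[0]=4 <= 11: swap with position 0, array becomes [4, 2, 4, 2, 11]
arr[1]=2 <= 11: swap with position 1, array becomes [4, 2, 4, 2, 11]
arr[2]=4 <= 11: swap with position 2, array becomes [4, 2, 4, 2, 11]
arr[3]=2 <= 11: swap with position 3, array becomes [4, 2, 4, 2, 11]

Place pivot at position 4: [4, 2, 4, 2, 11]
Pivot position: 4

After partitioning with pivot 11, the array becomes [4, 2, 4, 2, 11]. The pivot is placed at index 4. All elements to the left of the pivot are <= 11, and all elements to the right are > 11.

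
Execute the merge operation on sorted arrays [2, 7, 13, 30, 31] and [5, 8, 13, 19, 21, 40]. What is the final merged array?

Merging process:

Compare 2 vs 5: take 2 from left. Merged: [2]
Compare 7 vs 5: take 5 from right. Merged: [2, 5]
Compare 7 vs 8: take 7 from left. Merged: [2, 5, 7]
Compare 13 vs 8: take 8 from right. Merged: [2, 5, 7, 8]
Compare 13 vs 13: take 13 from left. Merged: [2, 5, 7, 8, 13]
Compare 30 vs 13: take 13 from right. Merged: [2, 5, 7, 8, 13, 13]
Compare 30 vs 19: take 19 from right. Merged: [2, 5, 7, 8, 13, 13, 19]
Compare 30 vs 21: take 21 from right. Merged: [2, 5, 7, 8, 13, 13, 19, 21]
Compare 30 vs 40: take 30 from left. Merged: [2, 5, 7, 8, 13, 13, 19, 21, 30]
Compare 31 vs 40: take 31 from left. Merged: [2, 5, 7, 8, 13, 13, 19, 21, 30, 31]
Append remaining from right: [40]. Merged: [2, 5, 7, 8, 13, 13, 19, 21, 30, 31, 40]

Final merged array: [2, 5, 7, 8, 13, 13, 19, 21, 30, 31, 40]
Total comparisons: 10

The merged array is [2, 5, 7, 8, 13, 13, 19, 21, 30, 31, 40], requiring 10 comparisons. The merge step runs in O(n) time where n is the total number of elements.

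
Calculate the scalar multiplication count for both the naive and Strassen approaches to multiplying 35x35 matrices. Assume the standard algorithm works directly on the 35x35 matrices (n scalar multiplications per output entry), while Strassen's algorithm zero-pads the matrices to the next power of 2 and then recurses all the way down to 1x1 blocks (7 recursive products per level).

Matrix multiplication for 35x35 matrices:

Strassen's algorithm requires power-of-2 dimensions. Pad 35x35 to 64x64 (next power of 2).

Standard algorithm: 35^3 = 42875 multiplications
Strassen's algorithm: 7^(log2(64)) = 7^6 = 117649 multiplications
Difference: 42875 - 117649 = -74774 (Strassen uses MORE here due to padding overhead — for small or just-over-power-of-2 n, padding can outweigh the per-level savings)

Standard: 42875 multiplications (35^3). Strassen: 117649 multiplications (7^6, after padding to 64x64). Strassen reduces 8 recursive multiplications to 7 at each level.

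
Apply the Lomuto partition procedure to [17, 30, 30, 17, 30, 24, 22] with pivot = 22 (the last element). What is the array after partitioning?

Lomuto partition with pivot = 22:

Initial array: [17, 30, 30, 17, 30, 24, 22]

arr[0]=17 <= 22: swap with position 0, array becomes [17, 30, 30, 17, 30, 24, 22]
arr[1]=30 > 22: no swap
arr[2]=30 > 22: no swap
arr[3]=17 <= 22: swap with position 1, array becomes [17, 17, 30, 30, 30, 24, 22]
arr[4]=30 > 22: no swap
arr[5]=24 > 22: no swap

Place pivot at position 2: [17, 17, 22, 30, 30, 24, 30]
Pivot position: 2

After partitioning with pivot 22, the array becomes [17, 17, 22, 30, 30, 24, 30]. The pivot is placed at index 2. All elements to the left of the pivot are <= 22, and all elements to the right are > 22.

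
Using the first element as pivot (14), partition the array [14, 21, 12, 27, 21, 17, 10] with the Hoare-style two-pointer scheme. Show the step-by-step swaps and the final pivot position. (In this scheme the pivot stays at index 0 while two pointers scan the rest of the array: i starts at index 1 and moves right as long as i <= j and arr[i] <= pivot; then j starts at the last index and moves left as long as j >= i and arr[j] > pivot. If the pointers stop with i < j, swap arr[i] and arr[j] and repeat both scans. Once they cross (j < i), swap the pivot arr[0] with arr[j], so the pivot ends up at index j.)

Hoare-style two-pointer partition with pivot = 14:

Initial array: [14, 21, 12, 27, 21, 17, 10]

Pointers start at i = 1, j = 6.
i stops at index 1 (arr[1]=21 > 14), j stops at index 6 (arr[6]=10 <= 14): swap arr[1] and arr[6], array becomes [14, 10, 12, 27, 21, 17, 21]
i ends at 3, j ends at 2: the pointers have crossed (j < i), so scanning stops.

Swap pivot arr[0] with arr[2] to place pivot at position 2: [12, 10, 14, 27, 21, 17, 21]
Pivot position: 2

After partitioning with pivot 14, the array becomes [12, 10, 14, 27, 21, 17, 21]. The pivot is placed at index 2. All elements to the left of the pivot are <= 14, and all elements to the right are > 14.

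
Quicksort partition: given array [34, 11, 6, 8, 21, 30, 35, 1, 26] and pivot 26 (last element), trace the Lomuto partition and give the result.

Lomuto partition with pivot = 26:

Initial array: [34, 11, 6, 8, 21, 30, 35, 1, 26]

arr[0]=34 > 26: no swap
arr[1]=11 <= 26: swap with position 0, array becomes [11, 34, 6, 8, 21, 30, 35, 1, 26]
arr[2]=6 <= 26: swap with position 1, array becomes [11, 6, 34, 8, 21, 30, 35, 1, 26]
arr[3]=8 <= 26: swap with position 2, array becomes [11, 6, 8, 34, 21, 30, 35, 1, 26]
arr[4]=21 <= 26: swap with position 3, array becomes [11, 6, 8, 21, 34, 30, 35, 1, 26]
arr[5]=30 > 26: no swap
arr[6]=35 > 26: no swap
arr[7]=1 <= 26: swap with position 4, array becomes [11, 6, 8, 21, 1, 30, 35, 34, 26]

Place pivot at position 5: [11, 6, 8, 21, 1, 26, 35, 34, 30]
Pivot position: 5

After partitioning with pivot 26, the array becomes [11, 6, 8, 21, 1, 26, 35, 34, 30]. The pivot is placed at index 5. All elements to the left of the pivot are <= 26, and all elements to the right are > 26.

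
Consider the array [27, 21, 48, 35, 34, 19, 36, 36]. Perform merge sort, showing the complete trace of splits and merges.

Merge sort trace:

Split: [27, 21, 48, 35, 34, 19, 36, 36] -> [27, 21, 48, 35] and [34, 19, 36, 36]
  Split: [27, 21, 48, 35] -> [27, 21] and [48, 35]
    Split: [27, 21] -> [27] and [21]
    Merge: [27] + [21] -> [21, 27]
    Split: [48, 35] -> [48] and [35]
    Merge: [48] + [35] -> [35, 48]
  Merge: [21, 27] + [35, 48] -> [21, 27, 35, 48]
  Split: [34, 19, 36, 36] -> [34, 19] and [36, 36]
    Split: [34, 19] -> [34] and [19]
    Merge: [34] + [19] -> [19, 34]
    Split: [36, 36] -> [36] and [36]
    Merge: [36] + [36] -> [36, 36]
  Merge: [19, 34] + [36, 36] -> [19, 34, 36, 36]
Merge: [21, 27, 35, 48] + [19, 34, 36, 36] -> [19, 21, 27, 34, 35, 36, 36, 48]

Final sorted array: [19, 21, 27, 34, 35, 36, 36, 48]

The merge sort proceeds by recursively splitting the array and merging sorted halves.
After all merges, the sorted array is [19, 21, 27, 34, 35, 36, 36, 48].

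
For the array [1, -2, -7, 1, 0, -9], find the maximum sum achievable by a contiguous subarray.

Using Kadane's algorithm on [1, -2, -7, 1, 0, -9]:

Scanning through the array:
Position 1 (value -2): max_ending_here = -1, max_so_far = 1
Position 2 (value -7): max_ending_here = -7, max_so_far = 1
Position 3 (value 1): max_ending_here = 1, max_so_far = 1
Position 4 (value 0): max_ending_here = 1, max_so_far = 1
Position 5 (value -9): max_ending_here = -8, max_so_far = 1

Maximum subarray: [1]
Maximum sum: 1

The maximum subarray is [1] with sum 1. This subarray runs from index 0 to index 0.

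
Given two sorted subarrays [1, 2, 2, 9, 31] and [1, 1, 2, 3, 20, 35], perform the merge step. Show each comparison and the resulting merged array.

Merging process:

Compare 1 vs 1: take 1 from left. Merged: [1]
Compare 2 vs 1: take 1 from right. Merged: [1, 1]
Compare 2 vs 1: take 1 from right. Merged: [1, 1, 1]
Compare 2 vs 2: take 2 from left. Merged: [1, 1, 1, 2]
Compare 2 vs 2: take 2 from left. Merged: [1, 1, 1, 2, 2]
Compare 9 vs 2: take 2 from right. Merged: [1, 1, 1, 2, 2, 2]
Compare 9 vs 3: take 3 from right. Merged: [1, 1, 1, 2, 2, 2, 3]
Compare 9 vs 20: take 9 from left. Merged: [1, 1, 1, 2, 2, 2, 3, 9]
Compare 31 vs 20: take 20 from right. Merged: [1, 1, 1, 2, 2, 2, 3, 9, 20]
Compare 31 vs 35: take 31 from left. Merged: [1, 1, 1, 2, 2, 2, 3, 9, 20, 31]
Append remaining from right: [35]. Merged: [1, 1, 1, 2, 2, 2, 3, 9, 20, 31, 35]

Final merged array: [1, 1, 1, 2, 2, 2, 3, 9, 20, 31, 35]
Total comparisons: 10

The merged array is [1, 1, 1, 2, 2, 2, 3, 9, 20, 31, 35], requiring 10 comparisons. The merge step runs in O(n) time where n is the total number of elements.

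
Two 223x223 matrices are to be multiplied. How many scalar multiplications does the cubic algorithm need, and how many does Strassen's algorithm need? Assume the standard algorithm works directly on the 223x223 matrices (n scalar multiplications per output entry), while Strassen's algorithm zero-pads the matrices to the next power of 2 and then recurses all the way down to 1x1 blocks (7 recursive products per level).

Matrix multiplication for 223x223 matrices:

Strassen's algorithm requires power-of-2 dimensions. Pad 223x223 to 256x256 (next power of 2).

Standard algorithm: 223^3 = 11089567 multiplications
Strassen's algorithm: 7^(log2(256)) = 7^8 = 5764801 multiplications
Savings: 11089567 - 5764801 = 5324766 multiplications

Standard: 11089567 multiplications (223^3). Strassen: 5764801 multiplications (7^8, after padding to 256x256). Strassen reduces 8 recursive multiplications to 7 at each level.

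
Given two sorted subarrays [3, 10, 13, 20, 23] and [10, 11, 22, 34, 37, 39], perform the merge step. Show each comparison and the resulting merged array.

Merging process:

Compare 3 vs 10: take 3 from left. Merged: [3]
Compare 10 vs 10: take 10 from left. Merged: [3, 10]
Compare 13 vs 10: take 10 from right. Merged: [3, 10, 10]
Compare 13 vs 11: take 11 from right. Merged: [3, 10, 10, 11]
Compare 13 vs 22: take 13 from left. Merged: [3, 10, 10, 11, 13]
Compare 20 vs 22: take 20 from left. Merged: [3, 10, 10, 11, 13, 20]
Compare 23 vs 22: take 22 from right. Merged: [3, 10, 10, 11, 13, 20, 22]
Compare 23 vs 34: take 23 from left. Merged: [3, 10, 10, 11, 13, 20, 22, 23]
Append remaining from right: [34, 37, 39]. Merged: [3, 10, 10, 11, 13, 20, 22, 23, 34, 37, 39]

Final merged array: [3, 10, 10, 11, 13, 20, 22, 23, 34, 37, 39]
Total comparisons: 8

The merged array is [3, 10, 10, 11, 13, 20, 22, 23, 34, 37, 39], requiring 8 comparisons. The merge step runs in O(n) time where n is the total number of elements.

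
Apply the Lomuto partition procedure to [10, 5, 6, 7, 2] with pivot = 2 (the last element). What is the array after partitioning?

Lomuto partition with pivot = 2:

Initial array: [10, 5, 6, 7, 2]

arr[0]=10 > 2: no swap
arr[1]=5 > 2: no swap
arr[2]=6 > 2: no swap
arr[3]=7 > 2: no swap

Place pivot at position 0: [2, 5, 6, 7, 10]
Pivot position: 0

After partitioning with pivot 2, the array becomes [2, 5, 6, 7, 10]. The pivot is placed at index 0. All elements to the left of the pivot are <= 2, and all elements to the right are > 2.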